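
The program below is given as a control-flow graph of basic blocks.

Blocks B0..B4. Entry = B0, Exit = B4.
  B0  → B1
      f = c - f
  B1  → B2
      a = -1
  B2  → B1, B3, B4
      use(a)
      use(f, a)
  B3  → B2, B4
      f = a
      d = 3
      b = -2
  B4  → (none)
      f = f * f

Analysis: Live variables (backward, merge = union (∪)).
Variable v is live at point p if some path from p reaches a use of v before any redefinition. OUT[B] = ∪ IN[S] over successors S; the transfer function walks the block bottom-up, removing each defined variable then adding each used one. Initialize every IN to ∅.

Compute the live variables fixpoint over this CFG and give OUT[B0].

Fixpoint table:
  B0:  IN={c, f}  OUT={f}
  B1:  IN={f}  OUT={a, f}
  B2:  IN={a, f}  OUT={a, f}
  B3:  IN={a}  OUT={a, f}
  B4:  IN={f}  OUT={}

Merge at B0: OUT[B0] = IN[B1] = {f}

Answer: {f}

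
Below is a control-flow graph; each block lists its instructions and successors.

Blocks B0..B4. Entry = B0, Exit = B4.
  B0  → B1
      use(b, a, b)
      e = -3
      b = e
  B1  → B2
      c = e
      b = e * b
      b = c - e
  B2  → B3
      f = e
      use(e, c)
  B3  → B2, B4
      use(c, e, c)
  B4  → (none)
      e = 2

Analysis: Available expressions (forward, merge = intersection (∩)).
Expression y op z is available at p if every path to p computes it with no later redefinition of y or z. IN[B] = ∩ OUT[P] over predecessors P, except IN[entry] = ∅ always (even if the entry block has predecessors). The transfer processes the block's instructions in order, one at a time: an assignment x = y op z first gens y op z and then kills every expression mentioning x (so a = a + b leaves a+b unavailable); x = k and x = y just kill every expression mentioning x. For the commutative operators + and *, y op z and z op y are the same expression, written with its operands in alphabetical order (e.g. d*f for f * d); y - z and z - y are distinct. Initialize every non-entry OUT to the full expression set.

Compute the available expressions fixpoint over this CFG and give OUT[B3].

Answer: {c-e}

Working:
Fixpoint table:
  B0: | IN={} | OUT={}
  B1: | IN={} | OUT={c-e}
  B2: | IN={c-e} | OUT={c-e}
  B3: | IN={c-e} | OUT={c-e}
  B4: | IN={c-e} | OUT={}

Merge at B3: IN[B3] = OUT[B2] = {c-e}
Applying B3's transfer function to that IN value gives OUT[B3] (row B3 above).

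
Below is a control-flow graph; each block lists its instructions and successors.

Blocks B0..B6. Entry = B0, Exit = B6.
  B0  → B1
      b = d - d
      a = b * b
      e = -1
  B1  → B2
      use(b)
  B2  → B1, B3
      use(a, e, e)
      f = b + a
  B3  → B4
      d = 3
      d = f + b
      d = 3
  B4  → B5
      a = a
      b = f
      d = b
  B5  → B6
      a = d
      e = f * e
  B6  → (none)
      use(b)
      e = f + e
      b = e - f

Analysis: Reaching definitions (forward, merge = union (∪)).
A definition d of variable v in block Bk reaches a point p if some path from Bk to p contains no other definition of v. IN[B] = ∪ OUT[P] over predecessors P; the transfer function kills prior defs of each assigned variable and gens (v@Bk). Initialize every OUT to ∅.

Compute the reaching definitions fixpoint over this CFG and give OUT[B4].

Answer: {a@B4, b@B4, d@B4, e@B0, f@B2}

Working:
Converged values:
  B0: | IN={} | OUT={a@B0, b@B0, e@B0}
  B1: | IN={a@B0, b@B0, e@B0, f@B2} | OUT={a@B0, b@B0, e@B0, f@B2}
  B2: | IN={a@B0, b@B0, e@B0, f@B2} | OUT={a@B0, b@B0, e@B0, f@B2}
  B3: | IN={a@B0, b@B0, e@B0, f@B2} | OUT={a@B0, b@B0, d@B3, e@B0, f@B2}
  B4: | IN={a@B0, b@B0, d@B3, e@B0, f@B2} | OUT={a@B4, b@B4, d@B4, e@B0, f@B2}
  B5: | IN={a@B4, b@B4, d@B4, e@B0, f@B2} | OUT={a@B5, b@B4, d@B4, e@B5, f@B2}
  B6: | IN={a@B5, b@B4, d@B4, e@B5, f@B2} | OUT={a@B5, b@B6, d@B4, e@B6, f@B2}

Merge at B4: IN[B4] = OUT[B3] = {a@B0, b@B0, d@B3, e@B0, f@B2}
Applying B4's transfer function to that IN value gives OUT[B4] (row B4 above).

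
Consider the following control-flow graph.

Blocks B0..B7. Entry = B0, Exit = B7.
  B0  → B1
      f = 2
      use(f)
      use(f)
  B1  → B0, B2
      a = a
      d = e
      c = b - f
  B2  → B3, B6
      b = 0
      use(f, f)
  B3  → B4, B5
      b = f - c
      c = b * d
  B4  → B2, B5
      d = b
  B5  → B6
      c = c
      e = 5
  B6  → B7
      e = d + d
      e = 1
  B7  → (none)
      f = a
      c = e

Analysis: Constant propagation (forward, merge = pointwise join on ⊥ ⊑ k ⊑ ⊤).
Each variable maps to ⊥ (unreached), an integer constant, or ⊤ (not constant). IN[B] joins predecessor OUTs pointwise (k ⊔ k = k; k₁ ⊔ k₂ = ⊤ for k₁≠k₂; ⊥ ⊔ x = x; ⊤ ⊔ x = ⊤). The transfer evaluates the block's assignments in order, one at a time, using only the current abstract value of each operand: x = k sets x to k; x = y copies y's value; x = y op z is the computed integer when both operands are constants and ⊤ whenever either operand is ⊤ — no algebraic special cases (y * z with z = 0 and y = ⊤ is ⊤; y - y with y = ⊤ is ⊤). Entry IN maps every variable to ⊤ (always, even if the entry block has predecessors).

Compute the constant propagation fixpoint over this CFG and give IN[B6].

Answer: {a: ⊤, b: ⊤, c: ⊤, d: ⊤, e: ⊤, f: 2}

Working:
Fixpoint table:
  B0:  IN=(all ⊤)  OUT={f:2; rest ⊤}
  B1:  IN={f:2; rest ⊤}  OUT={f:2; rest ⊤}
  B2:  IN={f:2; rest ⊤}  OUT={b:0, f:2; rest ⊤}
  B3:  IN={b:0, f:2; rest ⊤}  OUT={f:2; rest ⊤}
  B4:  IN={f:2; rest ⊤}  OUT={f:2; rest ⊤}
  B5:  IN={f:2; rest ⊤}  OUT={e:5, f:2; rest ⊤}
  B6:  IN={f:2; rest ⊤}  OUT={e:1, f:2; rest ⊤}
  B7:  IN={e:1, f:2; rest ⊤}  OUT={c:1, e:1; rest ⊤}

Merge at B6: IN[B6] = OUT[B2] ⊔ OUT[B5] = {a: ⊤, b: ⊤, c: ⊤, d: ⊤, e: ⊤, f: 2}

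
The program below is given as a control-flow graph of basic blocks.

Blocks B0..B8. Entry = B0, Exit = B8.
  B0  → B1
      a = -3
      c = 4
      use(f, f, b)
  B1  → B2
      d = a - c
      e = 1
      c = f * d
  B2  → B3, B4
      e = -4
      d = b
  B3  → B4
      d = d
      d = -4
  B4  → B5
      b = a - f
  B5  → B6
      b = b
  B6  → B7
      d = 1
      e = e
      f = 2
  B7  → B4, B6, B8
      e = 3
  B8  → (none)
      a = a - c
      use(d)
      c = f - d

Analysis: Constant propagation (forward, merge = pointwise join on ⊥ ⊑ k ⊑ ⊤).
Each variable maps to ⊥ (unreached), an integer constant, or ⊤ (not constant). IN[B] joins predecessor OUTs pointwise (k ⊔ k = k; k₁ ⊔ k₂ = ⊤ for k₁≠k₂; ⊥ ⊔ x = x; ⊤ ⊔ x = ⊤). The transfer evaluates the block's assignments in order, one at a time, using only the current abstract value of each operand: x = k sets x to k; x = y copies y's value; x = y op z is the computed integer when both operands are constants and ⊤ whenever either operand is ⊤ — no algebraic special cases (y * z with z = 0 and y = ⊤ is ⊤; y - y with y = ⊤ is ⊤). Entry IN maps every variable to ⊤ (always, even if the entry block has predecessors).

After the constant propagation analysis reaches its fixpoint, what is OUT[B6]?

Answer: {a: -3, b: ⊤, c: ⊤, d: 1, e: ⊤, f: 2}

Trace:
Converged values:
  B0: | IN=(all ⊤) | OUT={a:-3, c:4; rest ⊤}
  B1: | IN={a:-3, c:4; rest ⊤} | OUT={a:-3, d:-7, e:1; rest ⊤}
  B2: | IN={a:-3, d:-7, e:1; rest ⊤} | OUT={a:-3, e:-4; rest ⊤}
  B3: | IN={a:-3, e:-4; rest ⊤} | OUT={a:-3, d:-4, e:-4; rest ⊤}
  B4: | IN={a:-3; rest ⊤} | OUT={a:-3; rest ⊤}
  B5: | IN={a:-3; rest ⊤} | OUT={a:-3; rest ⊤}
  B6: | IN={a:-3; rest ⊤} | OUT={a:-3, d:1, f:2; rest ⊤}
  B7: | IN={a:-3, d:1, f:2; rest ⊤} | OUT={a:-3, d:1, e:3, f:2; rest ⊤}
  B8: | IN={a:-3, d:1, e:3, f:2; rest ⊤} | OUT={c:1, d:1, e:3, f:2; rest ⊤}

Merge at B6: IN[B6] = OUT[B5] ⊔ OUT[B7] = {a: -3, b: ⊤, c: ⊤, d: ⊤, e: ⊤, f: ⊤}
Applying B6's transfer function to that IN value gives OUT[B6] (row B6 above).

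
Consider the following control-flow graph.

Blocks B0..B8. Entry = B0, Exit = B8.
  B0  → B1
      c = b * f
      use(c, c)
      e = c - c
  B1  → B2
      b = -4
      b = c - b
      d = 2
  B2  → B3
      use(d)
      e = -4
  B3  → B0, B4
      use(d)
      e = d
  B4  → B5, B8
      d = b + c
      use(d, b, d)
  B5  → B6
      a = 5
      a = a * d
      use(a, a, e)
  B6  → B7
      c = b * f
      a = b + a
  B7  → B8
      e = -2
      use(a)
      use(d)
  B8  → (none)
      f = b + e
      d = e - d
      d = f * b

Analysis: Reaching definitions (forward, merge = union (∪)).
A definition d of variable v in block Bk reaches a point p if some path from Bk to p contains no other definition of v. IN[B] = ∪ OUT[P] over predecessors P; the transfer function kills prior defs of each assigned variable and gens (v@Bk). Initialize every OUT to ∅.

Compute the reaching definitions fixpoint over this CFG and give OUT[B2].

Per-block solution:
  B0: | IN={b@B1, c@B0, d@B1, e@B3} | OUT={b@B1, c@B0, d@B1, e@B0}
  B1: | IN={b@B1, c@B0, d@B1, e@B0} | OUT={b@B1, c@B0, d@B1, e@B0}
  B2: | IN={b@B1, c@B0, d@B1, e@B0} | OUT={b@B1, c@B0, d@B1, e@B2}
  B3: | IN={b@B1, c@B0, d@B1, e@B2} | OUT={b@B1, c@B0, d@B1, e@B3}
  B4: | IN={b@B1, c@B0, d@B1, e@B3} | OUT={b@B1, c@B0, d@B4, e@B3}
  B5: | IN={b@B1, c@B0, d@B4, e@B3} | OUT={a@B5, b@B1, c@B0, d@B4, e@B3}
  B6: | IN={a@B5, b@B1, c@B0, d@B4, e@B3} | OUT={a@B6, b@B1, c@B6, d@B4, e@B3}
  B7: | IN={a@B6, b@B1, c@B6, d@B4, e@B3} | OUT={a@B6, b@B1, c@B6, d@B4, e@B7}
  B8: | IN={a@B6, b@B1, c@B0, c@B6, d@B4, e@B3, e@B7} | OUT={a@B6, b@B1, c@B0, c@B6, d@B8, e@B3, e@B7, f@B8}

Merge at B2: IN[B2] = OUT[B1] = {b@B1, c@B0, d@B1, e@B0}
Applying B2's transfer function to that IN value gives OUT[B2] (row B2 above).

Answer: {b@B1, c@B0, d@B1, e@B2}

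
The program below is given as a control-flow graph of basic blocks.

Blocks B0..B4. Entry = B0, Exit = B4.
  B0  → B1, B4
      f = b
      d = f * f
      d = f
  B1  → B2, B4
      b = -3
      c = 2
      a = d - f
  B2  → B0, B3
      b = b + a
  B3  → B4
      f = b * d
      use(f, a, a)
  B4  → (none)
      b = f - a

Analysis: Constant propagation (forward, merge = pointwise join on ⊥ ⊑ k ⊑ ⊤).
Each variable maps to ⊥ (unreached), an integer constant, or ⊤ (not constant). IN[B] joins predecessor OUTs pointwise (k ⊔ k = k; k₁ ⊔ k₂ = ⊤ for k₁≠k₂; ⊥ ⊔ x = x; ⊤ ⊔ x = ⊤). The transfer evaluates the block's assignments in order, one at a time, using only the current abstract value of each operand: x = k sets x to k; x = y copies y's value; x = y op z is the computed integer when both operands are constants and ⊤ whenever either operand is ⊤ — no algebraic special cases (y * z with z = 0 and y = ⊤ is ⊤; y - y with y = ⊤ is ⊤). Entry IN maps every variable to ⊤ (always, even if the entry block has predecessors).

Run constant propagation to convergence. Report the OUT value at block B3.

Answer: {a: ⊤, b: ⊤, c: 2, d: ⊤, e: ⊤, f: ⊤}

Working:
Fixpoint table:
  B0: | IN=(all ⊤) | OUT=(all ⊤)
  B1: | IN=(all ⊤) | OUT={b:-3, c:2; rest ⊤}
  B2: | IN={b:-3, c:2; rest ⊤} | OUT={c:2; rest ⊤}
  B3: | IN={c:2; rest ⊤} | OUT={c:2; rest ⊤}
  B4: | IN=(all ⊤) | OUT=(all ⊤)

Merge at B3: IN[B3] = OUT[B2] = {a: ⊤, b: ⊤, c: 2, d: ⊤, e: ⊤, f: ⊤}
Applying B3's transfer function to that IN value gives OUT[B3] (row B3 above).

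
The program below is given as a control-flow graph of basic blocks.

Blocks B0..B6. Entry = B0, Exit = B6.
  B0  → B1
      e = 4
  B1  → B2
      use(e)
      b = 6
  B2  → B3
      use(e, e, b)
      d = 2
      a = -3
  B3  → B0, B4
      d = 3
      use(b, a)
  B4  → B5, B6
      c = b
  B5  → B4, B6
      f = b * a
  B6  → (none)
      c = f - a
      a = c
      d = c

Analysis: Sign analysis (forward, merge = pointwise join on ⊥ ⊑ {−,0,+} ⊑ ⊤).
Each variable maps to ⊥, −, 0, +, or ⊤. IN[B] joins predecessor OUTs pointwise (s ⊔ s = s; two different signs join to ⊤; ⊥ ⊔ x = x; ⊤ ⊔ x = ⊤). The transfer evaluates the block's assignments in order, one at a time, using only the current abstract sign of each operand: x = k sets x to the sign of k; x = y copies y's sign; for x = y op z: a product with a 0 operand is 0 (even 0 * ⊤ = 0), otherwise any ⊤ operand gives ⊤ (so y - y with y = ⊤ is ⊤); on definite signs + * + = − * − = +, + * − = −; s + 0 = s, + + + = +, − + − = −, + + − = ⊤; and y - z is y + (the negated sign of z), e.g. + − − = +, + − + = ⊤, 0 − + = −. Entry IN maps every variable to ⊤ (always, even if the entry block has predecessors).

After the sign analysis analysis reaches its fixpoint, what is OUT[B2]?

Answer: {a: -, b: +, c: ⊤, d: +, e: +, f: ⊤}

Trace:
Converged values:
  B0: | IN=(all ⊤) | OUT={e:+; rest ⊤}
  B1: | IN={e:+; rest ⊤} | OUT={b:+, e:+; rest ⊤}
  B2: | IN={b:+, e:+; rest ⊤} | OUT={a:-, b:+, d:+, e:+; rest ⊤}
  B3: | IN={a:-, b:+, d:+, e:+; rest ⊤} | OUT={a:-, b:+, d:+, e:+; rest ⊤}
  B4: | IN={a:-, b:+, d:+, e:+; rest ⊤} | OUT={a:-, b:+, c:+, d:+, e:+; rest ⊤}
  B5: | IN={a:-, b:+, c:+, d:+, e:+; rest ⊤} | OUT={a:-, b:+, c:+, d:+, e:+, f:-; rest ⊤}
  B6: | IN={a:-, b:+, c:+, d:+, e:+; rest ⊤} | OUT={b:+, e:+; rest ⊤}

Merge at B2: IN[B2] = OUT[B1] = {a: ⊤, b: +, c: ⊤, d: ⊤, e: +, f: ⊤}
Applying B2's transfer function to that IN value gives OUT[B2] (row B2 above).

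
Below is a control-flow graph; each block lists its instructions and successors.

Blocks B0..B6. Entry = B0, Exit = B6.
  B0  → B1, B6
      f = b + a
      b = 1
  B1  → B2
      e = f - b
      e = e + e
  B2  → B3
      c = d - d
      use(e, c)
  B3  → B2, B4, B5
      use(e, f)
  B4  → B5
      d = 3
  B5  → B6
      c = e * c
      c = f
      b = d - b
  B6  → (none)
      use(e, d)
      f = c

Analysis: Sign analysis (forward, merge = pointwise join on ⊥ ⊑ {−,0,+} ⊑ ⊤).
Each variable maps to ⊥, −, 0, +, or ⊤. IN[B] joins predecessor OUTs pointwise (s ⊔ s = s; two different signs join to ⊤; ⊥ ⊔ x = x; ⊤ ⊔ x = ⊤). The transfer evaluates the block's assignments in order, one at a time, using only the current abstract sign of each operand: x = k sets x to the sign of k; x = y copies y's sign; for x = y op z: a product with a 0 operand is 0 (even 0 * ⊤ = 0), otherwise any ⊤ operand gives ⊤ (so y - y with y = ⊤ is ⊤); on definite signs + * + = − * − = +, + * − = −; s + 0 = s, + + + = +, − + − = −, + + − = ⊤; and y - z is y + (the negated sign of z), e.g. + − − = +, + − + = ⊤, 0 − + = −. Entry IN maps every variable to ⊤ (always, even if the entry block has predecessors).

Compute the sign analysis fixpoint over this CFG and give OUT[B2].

Fixpoint table:
  B0:  IN=(all ⊤)  OUT={b:+; rest ⊤}
  B1:  IN={b:+; rest ⊤}  OUT={b:+; rest ⊤}
  B2:  IN={b:+; rest ⊤}  OUT={b:+; rest ⊤}
  B3:  IN={b:+; rest ⊤}  OUT={b:+; rest ⊤}
  B4:  IN={b:+; rest ⊤}  OUT={b:+, d:+; rest ⊤}
  B5:  IN={b:+; rest ⊤}  OUT=(all ⊤)
  B6:  IN=(all ⊤)  OUT=(all ⊤)

Merge at B2: IN[B2] = OUT[B1] ⊔ OUT[B3] = {a: ⊤, b: +, c: ⊤, d: ⊤, e: ⊤, f: ⊤}
Applying B2's transfer function to that IN value gives OUT[B2] (row B2 above).

Answer: {a: ⊤, b: +, c: ⊤, d: ⊤, e: ⊤, f: ⊤}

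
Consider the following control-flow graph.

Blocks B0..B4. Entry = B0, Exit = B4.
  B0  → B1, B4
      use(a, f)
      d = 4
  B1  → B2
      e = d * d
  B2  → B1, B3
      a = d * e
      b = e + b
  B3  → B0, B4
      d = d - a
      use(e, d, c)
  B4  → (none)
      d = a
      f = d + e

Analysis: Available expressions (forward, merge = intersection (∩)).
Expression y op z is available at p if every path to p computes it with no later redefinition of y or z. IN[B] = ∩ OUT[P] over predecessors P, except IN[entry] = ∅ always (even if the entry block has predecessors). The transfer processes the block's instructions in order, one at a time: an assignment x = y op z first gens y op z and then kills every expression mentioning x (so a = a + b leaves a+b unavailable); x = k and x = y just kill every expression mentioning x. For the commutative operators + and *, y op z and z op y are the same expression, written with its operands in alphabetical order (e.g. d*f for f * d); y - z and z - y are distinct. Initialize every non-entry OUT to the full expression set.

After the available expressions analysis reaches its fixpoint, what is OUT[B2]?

Converged values:
  B0:   IN={}   OUT={}
  B1:   IN={}   OUT={d*d}
  B2:   IN={d*d}   OUT={d*d, d*e}
  B3:   IN={d*d, d*e}   OUT={}
  B4:   IN={}   OUT={d+e}

Merge at B2: IN[B2] = OUT[B1] = {d*d}
Applying B2's transfer function to that IN value gives OUT[B2] (row B2 above).

Answer: {d*d, d*e}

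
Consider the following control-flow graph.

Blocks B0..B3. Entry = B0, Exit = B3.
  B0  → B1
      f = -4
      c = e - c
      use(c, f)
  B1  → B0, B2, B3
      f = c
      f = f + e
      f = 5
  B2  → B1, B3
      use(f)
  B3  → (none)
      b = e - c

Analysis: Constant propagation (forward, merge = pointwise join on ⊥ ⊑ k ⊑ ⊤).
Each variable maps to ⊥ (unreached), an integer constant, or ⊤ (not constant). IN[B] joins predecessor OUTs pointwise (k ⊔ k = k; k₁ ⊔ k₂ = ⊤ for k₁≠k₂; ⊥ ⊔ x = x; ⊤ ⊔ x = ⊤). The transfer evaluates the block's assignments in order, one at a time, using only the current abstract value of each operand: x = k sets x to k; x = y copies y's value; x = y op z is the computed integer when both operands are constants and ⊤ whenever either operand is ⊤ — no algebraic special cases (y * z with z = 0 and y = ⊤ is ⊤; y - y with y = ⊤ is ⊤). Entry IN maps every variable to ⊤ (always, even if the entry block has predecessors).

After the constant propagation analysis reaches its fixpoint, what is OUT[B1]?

Answer: {a: ⊤, b: ⊤, c: ⊤, d: ⊤, e: ⊤, f: 5}

Trace:
Per-block solution:
  B0: | IN=(all ⊤) | OUT={f:-4; rest ⊤}
  B1: | IN=(all ⊤) | OUT={f:5; rest ⊤}
  B2: | IN={f:5; rest ⊤} | OUT={f:5; rest ⊤}
  B3: | IN={f:5; rest ⊤} | OUT={f:5; rest ⊤}

Merge at B1: IN[B1] = OUT[B0] ⊔ OUT[B2] = {a: ⊤, b: ⊤, c: ⊤, d: ⊤, e: ⊤, f: ⊤}
Applying B1's transfer function to that IN value gives OUT[B1] (row B1 above).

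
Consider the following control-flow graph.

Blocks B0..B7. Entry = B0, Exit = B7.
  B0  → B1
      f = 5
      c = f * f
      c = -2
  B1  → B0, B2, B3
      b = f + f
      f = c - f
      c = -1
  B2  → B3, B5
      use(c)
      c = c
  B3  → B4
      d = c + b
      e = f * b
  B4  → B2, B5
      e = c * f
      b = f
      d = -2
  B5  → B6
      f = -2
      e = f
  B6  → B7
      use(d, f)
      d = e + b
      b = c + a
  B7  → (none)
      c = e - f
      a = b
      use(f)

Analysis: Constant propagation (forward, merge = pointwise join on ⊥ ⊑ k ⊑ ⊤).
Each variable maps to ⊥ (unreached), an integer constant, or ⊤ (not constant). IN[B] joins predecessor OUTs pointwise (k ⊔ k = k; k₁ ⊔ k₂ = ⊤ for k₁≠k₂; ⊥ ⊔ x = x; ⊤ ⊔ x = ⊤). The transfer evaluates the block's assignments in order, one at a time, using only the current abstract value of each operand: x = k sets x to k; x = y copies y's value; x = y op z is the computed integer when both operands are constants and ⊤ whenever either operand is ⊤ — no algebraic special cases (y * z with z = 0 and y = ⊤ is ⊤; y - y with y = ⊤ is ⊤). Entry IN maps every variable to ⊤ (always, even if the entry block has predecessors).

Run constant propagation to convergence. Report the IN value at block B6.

Fixpoint table:
  B0:  IN=(all ⊤)  OUT={c:-2, f:5; rest ⊤}
  B1:  IN={c:-2, f:5; rest ⊤}  OUT={b:10, c:-1, f:-7; rest ⊤}
  B2:  IN={c:-1, f:-7; rest ⊤}  OUT={c:-1, f:-7; rest ⊤}
  B3:  IN={c:-1, f:-7; rest ⊤}  OUT={c:-1, f:-7; rest ⊤}
  B4:  IN={c:-1, f:-7; rest ⊤}  OUT={b:-7, c:-1, d:-2, e:7, f:-7; rest ⊤}
  B5:  IN={c:-1, f:-7; rest ⊤}  OUT={c:-1, e:-2, f:-2; rest ⊤}
  B6:  IN={c:-1, e:-2, f:-2; rest ⊤}  OUT={c:-1, e:-2, f:-2; rest ⊤}
  B7:  IN={c:-1, e:-2, f:-2; rest ⊤}  OUT={c:0, e:-2, f:-2; rest ⊤}

Merge at B6: IN[B6] = OUT[B5] = {a: ⊤, b: ⊤, c: -1, d: ⊤, e: -2, f: -2}

Answer: {a: ⊤, b: ⊤, c: -1, d: ⊤, e: -2, f: -2}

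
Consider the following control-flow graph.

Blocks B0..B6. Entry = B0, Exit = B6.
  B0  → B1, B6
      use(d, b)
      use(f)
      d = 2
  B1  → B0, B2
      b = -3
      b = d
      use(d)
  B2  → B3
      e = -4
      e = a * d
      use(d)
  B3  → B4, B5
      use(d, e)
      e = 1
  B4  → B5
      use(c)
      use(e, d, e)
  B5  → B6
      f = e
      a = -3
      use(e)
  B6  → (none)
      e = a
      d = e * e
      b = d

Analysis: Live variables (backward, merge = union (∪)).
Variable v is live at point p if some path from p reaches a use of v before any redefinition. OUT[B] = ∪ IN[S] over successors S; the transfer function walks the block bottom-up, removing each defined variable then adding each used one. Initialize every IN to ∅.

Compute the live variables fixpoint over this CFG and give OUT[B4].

Fixpoint table:
  B0:  IN={a, b, c, d, f}  OUT={a, c, d, f}
  B1:  IN={a, c, d, f}  OUT={a, b, c, d, f}
  B2:  IN={a, c, d}  OUT={c, d, e}
  B3:  IN={c, d, e}  OUT={c, d, e}
  B4:  IN={c, d, e}  OUT={e}
  B5:  IN={e}  OUT={a}
  B6:  IN={a}  OUT={}

Merge at B4: OUT[B4] = IN[B5] = {e}

Answer: {e}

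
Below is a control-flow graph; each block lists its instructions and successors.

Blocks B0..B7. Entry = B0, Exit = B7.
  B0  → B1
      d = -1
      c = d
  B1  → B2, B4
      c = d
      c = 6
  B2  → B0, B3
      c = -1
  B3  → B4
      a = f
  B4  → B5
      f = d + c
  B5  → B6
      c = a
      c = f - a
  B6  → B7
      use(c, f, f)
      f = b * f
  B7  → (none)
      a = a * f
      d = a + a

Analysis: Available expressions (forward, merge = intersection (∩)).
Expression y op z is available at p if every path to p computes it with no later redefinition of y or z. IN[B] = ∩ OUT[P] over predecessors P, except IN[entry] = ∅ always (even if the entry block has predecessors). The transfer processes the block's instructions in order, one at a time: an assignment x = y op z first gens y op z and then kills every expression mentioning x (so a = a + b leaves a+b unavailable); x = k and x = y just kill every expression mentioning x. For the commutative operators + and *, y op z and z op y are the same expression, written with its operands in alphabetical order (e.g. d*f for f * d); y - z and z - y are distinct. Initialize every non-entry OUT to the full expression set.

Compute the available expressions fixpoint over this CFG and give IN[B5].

Fixpoint table:
  B0: | IN={} | OUT={}
  B1: | IN={} | OUT={}
  B2: | IN={} | OUT={}
  B3: | IN={} | OUT={}
  B4: | IN={} | OUT={c+d}
  B5: | IN={c+d} | OUT={f-a}
  B6: | IN={f-a} | OUT={}
  B7: | IN={} | OUT={a+a}

Merge at B5: IN[B5] = OUT[B4] = {c+d}

Answer: {c+d}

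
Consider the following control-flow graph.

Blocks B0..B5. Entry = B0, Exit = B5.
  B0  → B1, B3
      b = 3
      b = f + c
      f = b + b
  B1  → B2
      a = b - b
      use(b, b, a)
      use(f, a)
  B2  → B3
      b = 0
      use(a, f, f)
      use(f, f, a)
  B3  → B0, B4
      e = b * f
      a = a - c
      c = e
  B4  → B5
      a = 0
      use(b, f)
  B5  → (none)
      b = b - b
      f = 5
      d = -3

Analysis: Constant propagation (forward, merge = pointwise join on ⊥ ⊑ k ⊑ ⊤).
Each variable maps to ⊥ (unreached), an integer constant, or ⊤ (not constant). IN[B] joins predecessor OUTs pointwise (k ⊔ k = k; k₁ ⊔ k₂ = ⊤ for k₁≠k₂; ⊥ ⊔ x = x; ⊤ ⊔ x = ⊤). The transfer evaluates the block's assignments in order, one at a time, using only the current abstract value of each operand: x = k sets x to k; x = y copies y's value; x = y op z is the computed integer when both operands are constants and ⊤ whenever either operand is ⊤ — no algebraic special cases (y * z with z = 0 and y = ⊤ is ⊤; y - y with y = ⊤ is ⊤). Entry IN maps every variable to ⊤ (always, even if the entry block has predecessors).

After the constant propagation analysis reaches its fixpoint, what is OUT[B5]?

Per-block solution:
  B0:   IN=(all ⊤)   OUT=(all ⊤)
  B1:   IN=(all ⊤)   OUT=(all ⊤)
  B2:   IN=(all ⊤)   OUT={b:0; rest ⊤}
  B3:   IN=(all ⊤)   OUT=(all ⊤)
  B4:   IN=(all ⊤)   OUT={a:0; rest ⊤}
  B5:   IN={a:0; rest ⊤}   OUT={a:0, d:-3, f:5; rest ⊤}

Merge at B5: IN[B5] = OUT[B4] = {a: 0, b: ⊤, c: ⊤, d: ⊤, e: ⊤, f: ⊤}
Applying B5's transfer function to that IN value gives OUT[B5] (row B5 above).

Answer: {a: 0, b: ⊤, c: ⊤, d: -3, e: ⊤, f: 5}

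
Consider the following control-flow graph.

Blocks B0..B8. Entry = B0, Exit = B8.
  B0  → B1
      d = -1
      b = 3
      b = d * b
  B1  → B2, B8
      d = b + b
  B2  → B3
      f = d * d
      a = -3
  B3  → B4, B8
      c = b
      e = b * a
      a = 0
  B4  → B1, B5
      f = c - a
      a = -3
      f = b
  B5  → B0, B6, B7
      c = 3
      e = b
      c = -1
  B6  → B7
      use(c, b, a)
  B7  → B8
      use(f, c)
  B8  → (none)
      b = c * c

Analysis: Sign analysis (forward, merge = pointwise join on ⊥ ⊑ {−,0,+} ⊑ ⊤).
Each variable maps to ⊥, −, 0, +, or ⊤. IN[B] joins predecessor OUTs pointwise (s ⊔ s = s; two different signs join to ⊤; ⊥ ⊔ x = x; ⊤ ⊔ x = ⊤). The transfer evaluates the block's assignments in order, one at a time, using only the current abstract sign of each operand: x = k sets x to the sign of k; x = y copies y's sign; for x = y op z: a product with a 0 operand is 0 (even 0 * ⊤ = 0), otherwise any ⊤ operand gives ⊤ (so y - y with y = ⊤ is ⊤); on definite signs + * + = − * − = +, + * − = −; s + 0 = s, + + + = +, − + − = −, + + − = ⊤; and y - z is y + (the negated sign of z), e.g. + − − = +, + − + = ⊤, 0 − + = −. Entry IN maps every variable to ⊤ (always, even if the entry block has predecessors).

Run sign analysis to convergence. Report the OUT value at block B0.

Answer: {a: ⊤, b: -, c: ⊤, d: -, e: ⊤, f: ⊤}

Trace:
Converged values:
  B0:  IN=(all ⊤)  OUT={b:-, d:-; rest ⊤}
  B1:  IN={b:-, d:-; rest ⊤}  OUT={b:-, d:-; rest ⊤}
  B2:  IN={b:-, d:-; rest ⊤}  OUT={a:-, b:-, d:-, f:+; rest ⊤}
  B3:  IN={a:-, b:-, d:-, f:+; rest ⊤}  OUT={a:0, b:-, c:-, d:-, e:+, f:+; rest ⊤}
  B4:  IN={a:0, b:-, c:-, d:-, e:+, f:+; rest ⊤}  OUT={a:-, b:-, c:-, d:-, e:+, f:-; rest ⊤}
  B5:  IN={a:-, b:-, c:-, d:-, e:+, f:-; rest ⊤}  OUT={a:-, b:-, c:-, d:-, e:-, f:-; rest ⊤}
  B6:  IN={a:-, b:-, c:-, d:-, e:-, f:-; rest ⊤}  OUT={a:-, b:-, c:-, d:-, e:-, f:-; rest ⊤}
  B7:  IN={a:-, b:-, c:-, d:-, e:-, f:-; rest ⊤}  OUT={a:-, b:-, c:-, d:-, e:-, f:-; rest ⊤}
  B8:  IN={b:-, d:-; rest ⊤}  OUT={d:-; rest ⊤}

Merge at B0 (entry node, so the boundary value (all ⊤) is joined with the incoming edge(s)): IN[B0] = (all ⊤) ⊔ OUT[B5] = {a: ⊤, b: ⊤, c: ⊤, d: ⊤, e: ⊤, f: ⊤}
Applying B0's transfer function to that IN value gives OUT[B0] (row B0 above).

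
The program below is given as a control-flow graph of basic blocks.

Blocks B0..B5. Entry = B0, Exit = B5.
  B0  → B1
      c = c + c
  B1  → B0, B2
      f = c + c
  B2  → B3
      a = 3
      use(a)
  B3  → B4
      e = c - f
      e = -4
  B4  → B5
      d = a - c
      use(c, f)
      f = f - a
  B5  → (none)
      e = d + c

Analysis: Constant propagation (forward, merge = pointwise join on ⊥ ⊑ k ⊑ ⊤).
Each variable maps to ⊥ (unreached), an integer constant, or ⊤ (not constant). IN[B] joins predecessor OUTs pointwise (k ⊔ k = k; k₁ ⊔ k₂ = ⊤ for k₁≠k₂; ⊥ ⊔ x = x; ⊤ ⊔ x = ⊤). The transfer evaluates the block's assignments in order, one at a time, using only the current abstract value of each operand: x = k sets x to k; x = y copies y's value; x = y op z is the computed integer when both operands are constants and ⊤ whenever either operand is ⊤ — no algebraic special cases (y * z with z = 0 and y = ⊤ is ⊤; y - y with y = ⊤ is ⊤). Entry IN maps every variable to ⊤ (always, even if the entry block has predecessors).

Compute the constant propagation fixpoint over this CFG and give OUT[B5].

Converged values:
  B0: | IN=(all ⊤) | OUT=(all ⊤)
  B1: | IN=(all ⊤) | OUT=(all ⊤)
  B2: | IN=(all ⊤) | OUT={a:3; rest ⊤}
  B3: | IN={a:3; rest ⊤} | OUT={a:3, e:-4; rest ⊤}
  B4: | IN={a:3, e:-4; rest ⊤} | OUT={a:3, e:-4; rest ⊤}
  B5: | IN={a:3, e:-4; rest ⊤} | OUT={a:3; rest ⊤}

Merge at B5: IN[B5] = OUT[B4] = {a: 3, b: ⊤, c: ⊤, d: ⊤, e: -4, f: ⊤}
Applying B5's transfer function to that IN value gives OUT[B5] (row B5 above).

Answer: {a: 3, b: ⊤, c: ⊤, d: ⊤, e: ⊤, f: ⊤}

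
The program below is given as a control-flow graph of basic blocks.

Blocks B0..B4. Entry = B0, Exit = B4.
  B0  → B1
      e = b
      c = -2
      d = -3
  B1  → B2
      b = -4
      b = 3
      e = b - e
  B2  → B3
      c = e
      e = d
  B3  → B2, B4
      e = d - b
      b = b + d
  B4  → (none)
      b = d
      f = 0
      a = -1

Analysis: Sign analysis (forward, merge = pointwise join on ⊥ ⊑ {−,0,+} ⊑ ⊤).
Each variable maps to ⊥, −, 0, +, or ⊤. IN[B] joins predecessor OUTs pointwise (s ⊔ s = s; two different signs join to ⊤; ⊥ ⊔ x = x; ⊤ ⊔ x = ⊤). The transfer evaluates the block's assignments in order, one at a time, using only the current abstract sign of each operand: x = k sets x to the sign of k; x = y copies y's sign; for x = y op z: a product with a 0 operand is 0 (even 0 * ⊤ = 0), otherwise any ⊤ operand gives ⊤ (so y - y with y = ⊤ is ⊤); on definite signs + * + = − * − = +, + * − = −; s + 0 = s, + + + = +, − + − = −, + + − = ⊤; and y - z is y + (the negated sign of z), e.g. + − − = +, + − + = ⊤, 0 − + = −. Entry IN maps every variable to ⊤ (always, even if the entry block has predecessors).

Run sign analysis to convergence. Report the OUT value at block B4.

Answer: {a: -, b: -, c: ⊤, d: -, e: ⊤, f: 0}

Trace:
Converged values:
  B0:   IN=(all ⊤)   OUT={c:-, d:-; rest ⊤}
  B1:   IN={c:-, d:-; rest ⊤}   OUT={b:+, c:-, d:-; rest ⊤}
  B2:   IN={d:-; rest ⊤}   OUT={d:-, e:-; rest ⊤}
  B3:   IN={d:-, e:-; rest ⊤}   OUT={d:-; rest ⊤}
  B4:   IN={d:-; rest ⊤}   OUT={a:-, b:-, d:-, f:0; rest ⊤}

Merge at B4: IN[B4] = OUT[B3] = {a: ⊤, b: ⊤, c: ⊤, d: -, e: ⊤, f: ⊤}
Applying B4's transfer function to that IN value gives OUT[B4] (row B4 above).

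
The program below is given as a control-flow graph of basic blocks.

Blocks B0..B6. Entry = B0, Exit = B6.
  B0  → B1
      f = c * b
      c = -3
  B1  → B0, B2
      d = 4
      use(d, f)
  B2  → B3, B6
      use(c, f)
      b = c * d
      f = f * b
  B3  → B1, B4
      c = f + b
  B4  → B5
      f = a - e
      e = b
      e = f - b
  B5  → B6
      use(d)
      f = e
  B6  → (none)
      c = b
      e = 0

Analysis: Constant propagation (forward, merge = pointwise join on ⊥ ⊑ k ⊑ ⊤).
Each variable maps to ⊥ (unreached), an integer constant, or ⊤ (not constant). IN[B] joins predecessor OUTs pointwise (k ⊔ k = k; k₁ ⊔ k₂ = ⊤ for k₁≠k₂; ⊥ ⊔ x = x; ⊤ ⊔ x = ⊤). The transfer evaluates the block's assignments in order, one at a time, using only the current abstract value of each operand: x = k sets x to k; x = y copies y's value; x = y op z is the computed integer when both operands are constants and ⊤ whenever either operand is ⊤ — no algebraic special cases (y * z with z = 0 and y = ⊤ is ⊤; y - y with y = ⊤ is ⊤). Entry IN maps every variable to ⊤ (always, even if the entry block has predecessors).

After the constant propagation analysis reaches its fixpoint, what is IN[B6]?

Answer: {a: ⊤, b: ⊤, c: ⊤, d: 4, e: ⊤, f: ⊤}

Derivation:
Per-block solution:
  B0:  IN=(all ⊤)  OUT={c:-3; rest ⊤}
  B1:  IN=(all ⊤)  OUT={d:4; rest ⊤}
  B2:  IN={d:4; rest ⊤}  OUT={d:4; rest ⊤}
  B3:  IN={d:4; rest ⊤}  OUT={d:4; rest ⊤}
  B4:  IN={d:4; rest ⊤}  OUT={d:4; rest ⊤}
  B5:  IN={d:4; rest ⊤}  OUT={d:4; rest ⊤}
  B6:  IN={d:4; rest ⊤}  OUT={d:4, e:0; rest ⊤}

Merge at B6: IN[B6] = OUT[B2] ⊔ OUT[B5] = {a: ⊤, b: ⊤, c: ⊤, d: 4, e: ⊤, f: ⊤}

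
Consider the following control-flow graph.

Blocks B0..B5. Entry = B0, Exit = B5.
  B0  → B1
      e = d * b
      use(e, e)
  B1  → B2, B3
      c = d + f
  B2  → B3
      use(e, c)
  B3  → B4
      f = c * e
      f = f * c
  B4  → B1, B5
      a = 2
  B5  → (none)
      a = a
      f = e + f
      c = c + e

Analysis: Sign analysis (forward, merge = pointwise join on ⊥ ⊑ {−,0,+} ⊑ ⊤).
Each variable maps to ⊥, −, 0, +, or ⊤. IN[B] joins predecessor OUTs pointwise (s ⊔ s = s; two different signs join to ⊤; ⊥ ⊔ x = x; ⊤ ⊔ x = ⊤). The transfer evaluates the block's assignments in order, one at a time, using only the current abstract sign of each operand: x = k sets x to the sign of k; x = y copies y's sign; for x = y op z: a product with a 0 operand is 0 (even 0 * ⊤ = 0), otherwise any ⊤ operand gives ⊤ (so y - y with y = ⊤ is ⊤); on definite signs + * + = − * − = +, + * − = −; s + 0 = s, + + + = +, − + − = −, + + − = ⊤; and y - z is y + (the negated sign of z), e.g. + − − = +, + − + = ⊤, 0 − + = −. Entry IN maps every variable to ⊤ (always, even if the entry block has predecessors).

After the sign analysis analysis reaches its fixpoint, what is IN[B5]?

Answer: {a: +, b: ⊤, c: ⊤, d: ⊤, e: ⊤, f: ⊤}

Derivation:
Fixpoint table:
  B0:  IN=(all ⊤)  OUT=(all ⊤)
  B1:  IN=(all ⊤)  OUT=(all ⊤)
  B2:  IN=(all ⊤)  OUT=(all ⊤)
  B3:  IN=(all ⊤)  OUT=(all ⊤)
  B4:  IN=(all ⊤)  OUT={a:+; rest ⊤}
  B5:  IN={a:+; rest ⊤}  OUT={a:+; rest ⊤}

Merge at B5: IN[B5] = OUT[B4] = {a: +, b: ⊤, c: ⊤, d: ⊤, e: ⊤, f: ⊤}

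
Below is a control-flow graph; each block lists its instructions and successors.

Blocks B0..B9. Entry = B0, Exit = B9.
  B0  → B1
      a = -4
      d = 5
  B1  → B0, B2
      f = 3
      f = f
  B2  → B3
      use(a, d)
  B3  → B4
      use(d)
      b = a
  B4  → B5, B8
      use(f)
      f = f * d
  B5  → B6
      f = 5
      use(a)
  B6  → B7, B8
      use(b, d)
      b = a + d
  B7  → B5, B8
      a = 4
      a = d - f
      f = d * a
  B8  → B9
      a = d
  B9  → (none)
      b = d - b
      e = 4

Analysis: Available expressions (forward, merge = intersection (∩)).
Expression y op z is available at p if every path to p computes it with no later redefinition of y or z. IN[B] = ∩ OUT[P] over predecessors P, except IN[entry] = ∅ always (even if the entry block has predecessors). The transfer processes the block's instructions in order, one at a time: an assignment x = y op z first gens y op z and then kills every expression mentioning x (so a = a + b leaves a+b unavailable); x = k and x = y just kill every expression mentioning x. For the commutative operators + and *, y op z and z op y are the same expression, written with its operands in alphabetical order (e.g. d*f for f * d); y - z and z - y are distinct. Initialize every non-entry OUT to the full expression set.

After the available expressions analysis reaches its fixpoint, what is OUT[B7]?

Converged values:
  B0: | IN={} | OUT={}
  B1: | IN={} | OUT={}
  B2: | IN={} | OUT={}
  B3: | IN={} | OUT={}
  B4: | IN={} | OUT={}
  B5: | IN={} | OUT={}
  B6: | IN={} | OUT={a+d}
  B7: | IN={a+d} | OUT={a*d}
  B8: | IN={} | OUT={}
  B9: | IN={} | OUT={}

Merge at B7: IN[B7] = OUT[B6] = {a+d}
Applying B7's transfer function to that IN value gives OUT[B7] (row B7 above).

Answer: {a*d}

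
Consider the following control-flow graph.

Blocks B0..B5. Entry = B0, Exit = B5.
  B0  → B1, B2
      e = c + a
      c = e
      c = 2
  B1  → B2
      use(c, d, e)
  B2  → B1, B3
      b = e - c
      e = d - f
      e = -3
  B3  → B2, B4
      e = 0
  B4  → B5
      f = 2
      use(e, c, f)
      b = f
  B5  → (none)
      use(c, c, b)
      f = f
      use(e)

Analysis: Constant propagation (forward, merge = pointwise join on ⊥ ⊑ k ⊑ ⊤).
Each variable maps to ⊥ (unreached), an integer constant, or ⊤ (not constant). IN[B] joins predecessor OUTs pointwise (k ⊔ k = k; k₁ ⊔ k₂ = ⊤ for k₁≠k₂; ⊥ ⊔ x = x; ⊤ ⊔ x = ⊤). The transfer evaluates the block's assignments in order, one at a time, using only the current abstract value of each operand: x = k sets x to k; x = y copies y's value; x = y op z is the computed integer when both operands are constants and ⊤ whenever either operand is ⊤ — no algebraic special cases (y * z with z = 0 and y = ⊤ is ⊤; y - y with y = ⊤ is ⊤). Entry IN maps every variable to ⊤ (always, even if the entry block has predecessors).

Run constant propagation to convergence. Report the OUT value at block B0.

Fixpoint table:
  B0: | IN=(all ⊤) | OUT={c:2; rest ⊤}
  B1: | IN={c:2; rest ⊤} | OUT={c:2; rest ⊤}
  B2: | IN={c:2; rest ⊤} | OUT={c:2, e:-3; rest ⊤}
  B3: | IN={c:2, e:-3; rest ⊤} | OUT={c:2, e:0; rest ⊤}
  B4: | IN={c:2, e:0; rest ⊤} | OUT={b:2, c:2, e:0, f:2; rest ⊤}
  B5: | IN={b:2, c:2, e:0, f:2; rest ⊤} | OUT={b:2, c:2, e:0, f:2; rest ⊤}

B0 is the boundary node: IN[B0] = {a: ⊤, b: ⊤, c: ⊤, d: ⊤, e: ⊤, f: ⊤}
Applying B0's transfer function to that IN value gives OUT[B0] (row B0 above).

Answer: {a: ⊤, b: ⊤, c: 2, d: ⊤, e: ⊤, f: ⊤}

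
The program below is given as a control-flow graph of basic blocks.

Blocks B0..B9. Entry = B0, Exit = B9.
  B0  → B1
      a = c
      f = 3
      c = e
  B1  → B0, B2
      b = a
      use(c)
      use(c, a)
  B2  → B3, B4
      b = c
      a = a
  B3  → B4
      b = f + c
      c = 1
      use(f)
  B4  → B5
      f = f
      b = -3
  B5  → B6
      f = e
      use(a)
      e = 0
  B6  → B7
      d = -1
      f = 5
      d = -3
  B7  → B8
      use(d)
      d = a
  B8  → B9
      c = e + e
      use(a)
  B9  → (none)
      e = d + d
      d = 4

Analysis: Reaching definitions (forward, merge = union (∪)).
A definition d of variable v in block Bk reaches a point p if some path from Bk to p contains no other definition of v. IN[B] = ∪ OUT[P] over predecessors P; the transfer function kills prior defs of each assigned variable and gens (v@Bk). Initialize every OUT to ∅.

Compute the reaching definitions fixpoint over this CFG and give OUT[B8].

Fixpoint table:
  B0: | IN={a@B0, b@B1, c@B0, f@B0} | OUT={a@B0, b@B1, c@B0, f@B0}
  B1: | IN={a@B0, b@B1, c@B0, f@B0} | OUT={a@B0, b@B1, c@B0, f@B0}
  B2: | IN={a@B0, b@B1, c@B0, f@B0} | OUT={a@B2, b@B2, c@B0, f@B0}
  B3: | IN={a@B2, b@B2, c@B0, f@B0} | OUT={a@B2, b@B3, c@B3, f@B0}
  B4: | IN={a@B2, b@B2, b@B3, c@B0, c@B3, f@B0} | OUT={a@B2, b@B4, c@B0, c@B3, f@B4}
  B5: | IN={a@B2, b@B4, c@B0, c@B3, f@B4} | OUT={a@B2, b@B4, c@B0, c@B3, e@B5, f@B5}
  B6: | IN={a@B2, b@B4, c@B0, c@B3, e@B5, f@B5} | OUT={a@B2, b@B4, c@B0, c@B3, d@B6, e@B5, f@B6}
  B7: | IN={a@B2, b@B4, c@B0, c@B3, d@B6, e@B5, f@B6} | OUT={a@B2, b@B4, c@B0, c@B3, d@B7, e@B5, f@B6}
  B8: | IN={a@B2, b@B4, c@B0, c@B3, d@B7, e@B5, f@B6} | OUT={a@B2, b@B4, c@B8, d@B7, e@B5, f@B6}
  B9: | IN={a@B2, b@B4, c@B8, d@B7, e@B5, f@B6} | OUT={a@B2, b@B4, c@B8, d@B9, e@B9, f@B6}

Merge at B8: IN[B8] = OUT[B7] = {a@B2, b@B4, c@B0, c@B3, d@B7, e@B5, f@B6}
Applying B8's transfer function to that IN value gives OUT[B8] (row B8 above).

Answer: {a@B2, b@B4, c@B8, d@B7, e@B5, f@B6}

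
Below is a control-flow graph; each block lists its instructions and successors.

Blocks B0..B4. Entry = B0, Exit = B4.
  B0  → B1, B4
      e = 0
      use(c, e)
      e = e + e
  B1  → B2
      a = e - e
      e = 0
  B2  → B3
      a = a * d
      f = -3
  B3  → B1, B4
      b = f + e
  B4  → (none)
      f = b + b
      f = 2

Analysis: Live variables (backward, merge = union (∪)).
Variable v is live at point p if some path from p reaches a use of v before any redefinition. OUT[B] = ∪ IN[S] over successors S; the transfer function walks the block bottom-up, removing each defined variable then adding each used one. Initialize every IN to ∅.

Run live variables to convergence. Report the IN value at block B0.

Per-block solution:
  B0: | IN={b, c, d} | OUT={b, d, e}
  B1: | IN={d, e} | OUT={a, d, e}
  B2: | IN={a, d, e} | OUT={d, e, f}
  B3: | IN={d, e, f} | OUT={b, d, e}
  B4: | IN={b} | OUT={}

Merge at B0: OUT[B0] = IN[B1] ⊔ IN[B4] = {b, d, e}
Applying B0's transfer function to that OUT value gives IN[B0] (row B0 above).

Answer: {b, c, d}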